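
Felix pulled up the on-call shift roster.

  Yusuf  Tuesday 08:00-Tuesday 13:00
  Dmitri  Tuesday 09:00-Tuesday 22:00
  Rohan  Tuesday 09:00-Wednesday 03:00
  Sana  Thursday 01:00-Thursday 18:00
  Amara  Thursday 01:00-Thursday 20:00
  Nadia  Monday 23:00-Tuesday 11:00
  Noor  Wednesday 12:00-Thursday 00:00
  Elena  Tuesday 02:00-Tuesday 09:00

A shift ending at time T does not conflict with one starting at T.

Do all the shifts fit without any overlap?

No

Sorted by start: Nadia, Elena, Yusuf, Dmitri, Rohan, Noor, Sana, Amara.
Elena starts before Nadia ends → Nadia and Elena overlap.
That's a conflict, so the schedule is not conflict-free.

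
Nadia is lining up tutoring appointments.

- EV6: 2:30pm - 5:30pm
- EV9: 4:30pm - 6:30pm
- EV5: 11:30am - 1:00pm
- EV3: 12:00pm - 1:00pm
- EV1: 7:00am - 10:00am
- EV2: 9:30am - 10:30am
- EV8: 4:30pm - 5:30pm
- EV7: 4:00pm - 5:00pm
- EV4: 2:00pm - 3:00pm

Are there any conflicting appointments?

Sorted by start: EV1, EV2, EV5, EV3, EV4, EV6, EV7, EV8, EV9.
EV2 starts before EV1 ends → EV1 and EV2 overlap.
That's a conflict, so the schedule is not conflict-free.

Yes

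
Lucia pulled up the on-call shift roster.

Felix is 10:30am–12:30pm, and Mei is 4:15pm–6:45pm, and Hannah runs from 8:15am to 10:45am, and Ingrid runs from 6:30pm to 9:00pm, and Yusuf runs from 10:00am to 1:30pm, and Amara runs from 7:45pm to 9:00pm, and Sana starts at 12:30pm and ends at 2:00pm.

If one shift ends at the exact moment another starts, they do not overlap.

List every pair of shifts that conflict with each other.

Sorted by start: Hannah, Yusuf, Felix, Sana, Mei, Ingrid, Amara.
Yusuf starts before Hannah ends → Hannah and Yusuf overlap.
Felix starts before Hannah ends → Hannah and Felix overlap.
Sana starts after Hannah ends, so nothing later overlaps Hannah either.
Felix starts before Yusuf ends → Yusuf and Felix overlap.
Sana starts before Yusuf ends → Yusuf and Sana overlap.
Mei starts after Yusuf ends, so nothing later overlaps Yusuf either.
Sana starts exactly when Felix ends (back-to-back, no overlap), so nothing later overlaps Felix either.
Mei starts after Sana ends, so nothing later overlaps Sana either.
Ingrid starts before Mei ends → Mei and Ingrid overlap.
Amara starts after Mei ends.
Amara starts before Ingrid ends → Ingrid and Amara overlap.

Amara & Ingrid, Felix & Hannah, Felix & Yusuf, Hannah & Yusuf, Ingrid & Mei, Sana & Yusuf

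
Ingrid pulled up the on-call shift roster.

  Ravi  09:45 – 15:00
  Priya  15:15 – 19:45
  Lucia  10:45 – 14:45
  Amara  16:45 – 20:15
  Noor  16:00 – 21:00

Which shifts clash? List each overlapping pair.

Amara & Noor, Amara & Priya, Lucia & Ravi, Noor & Priya

Check each pair: they overlap iff neither finishes before the other starts.
Sorted by start: Ravi, Lucia, Priya, Noor, Amara.
Lucia starts before Ravi ends → Ravi and Lucia overlap.
Priya starts after Ravi ends, so Ravi has no further overlaps.
Priya starts after Lucia ends, so Lucia has no further overlaps.
Noor starts before Priya ends → Priya and Noor overlap.
Amara starts before Priya ends → Priya and Amara overlap.
Amara starts before Noor ends → Noor and Amara overlap.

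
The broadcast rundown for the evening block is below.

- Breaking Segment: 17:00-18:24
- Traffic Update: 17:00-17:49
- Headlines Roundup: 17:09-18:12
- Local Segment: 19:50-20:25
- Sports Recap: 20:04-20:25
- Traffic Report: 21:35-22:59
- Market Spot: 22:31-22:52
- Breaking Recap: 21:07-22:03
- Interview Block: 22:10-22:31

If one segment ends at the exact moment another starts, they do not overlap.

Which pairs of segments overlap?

Check each pair: they overlap iff neither finishes before the other starts.
Sorted by start: Breaking Segment, Traffic Update, Headlines Roundup, Local Segment, Sports Recap, Breaking Recap, Traffic Report, Interview Block, Market Spot.
Traffic Update starts before Breaking Segment ends → Breaking Segment and Traffic Update overlap.
Headlines Roundup starts before Breaking Segment ends → Breaking Segment and Headlines Roundup overlap.
Local Segment starts after Breaking Segment ends — done with Breaking Segment.
Headlines Roundup starts before Traffic Update ends → Traffic Update and Headlines Roundup overlap.
Local Segment starts after Traffic Update ends — done with Traffic Update.
Local Segment starts after Headlines Roundup ends — done with Headlines Roundup.
Sports Recap starts before Local Segment ends → Local Segment and Sports Recap overlap.
Breaking Recap starts after Local Segment ends — done with Local Segment.
Breaking Recap starts after Sports Recap ends — done with Sports Recap.
Traffic Report starts before Breaking Recap ends → Breaking Recap and Traffic Report overlap.
Interview Block starts after Breaking Recap ends — done with Breaking Recap.
Interview Block starts before Traffic Report ends → Traffic Report and Interview Block overlap.
Market Spot starts before Traffic Report ends → Traffic Report and Market Spot overlap.
Market Spot starts exactly when Interview Block ends (back-to-back, no overlap).

Breaking Recap & Traffic Report, Breaking Segment & Headlines Roundup, Breaking Segment & Traffic Update, Headlines Roundup & Traffic Update, Interview Block & Traffic Report, Local Segment & Sports Recap, Market Spot & Traffic Report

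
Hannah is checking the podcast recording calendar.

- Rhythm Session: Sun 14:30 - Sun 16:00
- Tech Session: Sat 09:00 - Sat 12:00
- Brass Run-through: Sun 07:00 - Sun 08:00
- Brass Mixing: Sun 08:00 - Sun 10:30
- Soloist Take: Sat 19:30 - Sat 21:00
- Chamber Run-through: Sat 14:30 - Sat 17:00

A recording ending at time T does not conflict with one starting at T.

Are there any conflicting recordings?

Two intervals overlap when each starts before the other ends.
Sorted by start: Tech Session, Chamber Run-through, Soloist Take, Brass Run-through, Brass Mixing, Rhythm Session.
Chamber Run-through starts after Tech Session ends, so Tech Session has no further overlaps.
Soloist Take starts after Chamber Run-through ends, so Chamber Run-through has no further overlaps.
Brass Run-through starts after Soloist Take ends, so Soloist Take has no further overlaps.
Brass Mixing starts exactly when Brass Run-through ends (back-to-back, no overlap), so Brass Run-through has no further overlaps.
Rhythm Session starts after Brass Mixing ends.
Every pair is clear; the schedule has no overlaps.

No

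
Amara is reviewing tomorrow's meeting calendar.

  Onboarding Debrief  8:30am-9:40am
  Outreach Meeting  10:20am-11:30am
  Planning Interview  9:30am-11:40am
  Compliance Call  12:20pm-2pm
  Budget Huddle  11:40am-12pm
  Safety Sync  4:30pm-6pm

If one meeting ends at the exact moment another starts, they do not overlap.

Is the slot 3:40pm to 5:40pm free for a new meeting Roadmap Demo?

No — it overlaps Safety Sync

Onboarding Debrief: ends 9:40am at or before Roadmap Demo starts 3:40pm → clear.
Planning Interview: ends 11:40am at or before Roadmap Demo starts 3:40pm → clear.
Outreach Meeting: ends 11:30am at or before Roadmap Demo starts 3:40pm → clear.
Budget Huddle: ends 12pm at or before Roadmap Demo starts 3:40pm → clear.
Compliance Call: ends 2pm at or before Roadmap Demo starts 3:40pm → clear.
Safety Sync: starts 4:30pm before Roadmap Demo ends 5:40pm, and ends 6pm after Roadmap Demo starts 3:40pm → overlap.
Roadmap Demo overlaps Safety Sync.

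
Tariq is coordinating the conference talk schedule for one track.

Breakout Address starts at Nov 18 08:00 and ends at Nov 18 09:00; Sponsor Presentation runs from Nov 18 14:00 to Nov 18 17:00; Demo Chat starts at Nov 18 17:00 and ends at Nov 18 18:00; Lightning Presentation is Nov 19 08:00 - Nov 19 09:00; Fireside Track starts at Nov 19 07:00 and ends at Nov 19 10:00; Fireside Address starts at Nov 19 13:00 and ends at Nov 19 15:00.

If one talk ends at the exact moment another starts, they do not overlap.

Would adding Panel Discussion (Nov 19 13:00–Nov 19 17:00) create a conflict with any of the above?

Breakout Address: ends Nov 18 09:00 at or before Panel Discussion starts Nov 19 13:00 → clear.
Sponsor Presentation: ends Nov 18 17:00 at or before Panel Discussion starts Nov 19 13:00 → clear.
Demo Chat: ends Nov 18 18:00 at or before Panel Discussion starts Nov 19 13:00 → clear.
Fireside Track: ends Nov 19 10:00 at or before Panel Discussion starts Nov 19 13:00 → clear.
Lightning Presentation: ends Nov 19 09:00 at or before Panel Discussion starts Nov 19 13:00 → clear.
Fireside Address: starts Nov 19 13:00 before Panel Discussion ends Nov 19 17:00, and ends Nov 19 15:00 after Panel Discussion starts Nov 19 13:00 → overlap.
Panel Discussion overlaps Fireside Address.

Yes — it overlaps Fireside Address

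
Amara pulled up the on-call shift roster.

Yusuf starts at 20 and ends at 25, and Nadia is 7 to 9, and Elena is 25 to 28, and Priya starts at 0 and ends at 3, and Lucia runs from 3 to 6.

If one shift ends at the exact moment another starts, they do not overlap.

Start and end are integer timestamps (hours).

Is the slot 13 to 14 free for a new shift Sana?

Yes — the slot is free

Priya: ends 3 at or before Sana starts 13 → clear.
Lucia: ends 6 at or before Sana starts 13 → clear.
Nadia: ends 9 at or before Sana starts 13 → clear.
Yusuf: starts 20 at or after Sana ends 14 → clear.
Elena: starts 25 at or after Sana ends 14 → clear.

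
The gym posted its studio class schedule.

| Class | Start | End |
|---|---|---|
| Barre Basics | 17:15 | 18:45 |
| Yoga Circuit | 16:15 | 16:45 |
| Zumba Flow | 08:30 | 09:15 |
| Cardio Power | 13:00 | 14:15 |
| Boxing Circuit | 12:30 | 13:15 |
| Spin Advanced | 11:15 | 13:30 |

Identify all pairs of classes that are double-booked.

Sorted by start: Zumba Flow, Spin Advanced, Boxing Circuit, Cardio Power, Yoga Circuit, Barre Basics.
Spin Advanced starts after Zumba Flow ends; Zumba Flow is clear from here.
Boxing Circuit starts before Spin Advanced ends → Spin Advanced and Boxing Circuit overlap.
Cardio Power starts before Spin Advanced ends → Spin Advanced and Cardio Power overlap.
Yoga Circuit starts after Spin Advanced ends; Spin Advanced is clear from here.
Cardio Power starts before Boxing Circuit ends → Boxing Circuit and Cardio Power overlap.
Yoga Circuit starts after Boxing Circuit ends; Boxing Circuit is clear from here.
Yoga Circuit starts after Cardio Power ends; Cardio Power is clear from here.
Barre Basics starts after Yoga Circuit ends.

Boxing Circuit & Cardio Power, Boxing Circuit & Spin Advanced, Cardio Power & Spin Advanced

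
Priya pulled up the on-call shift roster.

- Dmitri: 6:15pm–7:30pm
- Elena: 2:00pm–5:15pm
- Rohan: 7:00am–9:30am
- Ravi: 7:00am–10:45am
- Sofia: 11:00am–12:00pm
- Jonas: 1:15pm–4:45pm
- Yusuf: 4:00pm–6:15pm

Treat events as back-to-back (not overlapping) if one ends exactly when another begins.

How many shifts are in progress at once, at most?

Walk through starts and ends in time order (an end at T is processed before a start at T):
7:00am start Ravi → 1
7:00am start Rohan → 2
9:30am end Rohan → 1
10:45am end Ravi → 0
11:00am start Sofia → 1
12:00pm end Sofia → 0
1:15pm start Jonas → 1
2:00pm start Elena → 2
4:00pm start Yusuf → 3
4:45pm end Jonas → 2
5:15pm end Elena → 1
6:15pm end Yusuf → 0
6:15pm start Dmitri → 1
7:30pm end Dmitri → 0
Peak is 3, at 4:00pm (Elena, Jonas, Yusuf).

3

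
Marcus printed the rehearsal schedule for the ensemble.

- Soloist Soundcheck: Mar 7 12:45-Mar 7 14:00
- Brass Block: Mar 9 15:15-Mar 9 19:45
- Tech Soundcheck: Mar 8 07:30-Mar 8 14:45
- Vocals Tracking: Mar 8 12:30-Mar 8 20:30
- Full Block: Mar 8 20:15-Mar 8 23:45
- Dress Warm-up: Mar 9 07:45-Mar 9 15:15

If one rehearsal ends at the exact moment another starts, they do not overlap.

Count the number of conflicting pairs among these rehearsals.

2

Sorted by start: Soloist Soundcheck, Tech Soundcheck, Vocals Tracking, Full Block, Dress Warm-up, Brass Block.
Tech Soundcheck starts after Soloist Soundcheck ends; Soloist Soundcheck is clear from here.
Vocals Tracking starts before Tech Soundcheck ends → Tech Soundcheck and Vocals Tracking overlap.
Full Block starts after Tech Soundcheck ends; Tech Soundcheck is clear from here.
Full Block starts before Vocals Tracking ends → Vocals Tracking and Full Block overlap.
Dress Warm-up starts after Vocals Tracking ends; Vocals Tracking is clear from here.
Dress Warm-up starts after Full Block ends; Full Block is clear from here.
Brass Block starts exactly when Dress Warm-up ends (back-to-back, no overlap).
Overlapping pairs: Full Block & Vocals Tracking, Tech Soundcheck & Vocals Tracking — 2 in total.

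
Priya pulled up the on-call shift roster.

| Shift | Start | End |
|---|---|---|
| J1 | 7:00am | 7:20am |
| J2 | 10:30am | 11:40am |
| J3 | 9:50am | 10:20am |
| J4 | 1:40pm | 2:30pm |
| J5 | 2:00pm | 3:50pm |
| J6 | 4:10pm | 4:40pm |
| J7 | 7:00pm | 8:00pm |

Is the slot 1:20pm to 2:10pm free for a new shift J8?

No — it overlaps J4, J5

J1: ends 7:20am at or before J8 starts 1:20pm → clear.
J3: ends 10:20am at or before J8 starts 1:20pm → clear.
J2: ends 11:40am at or before J8 starts 1:20pm → clear.
J4: starts 1:40pm before J8 ends 2:10pm, and ends 2:30pm after J8 starts 1:20pm → overlap.
J5: starts 2:00pm before J8 ends 2:10pm, and ends 3:50pm after J8 starts 1:20pm → overlap.
J6: starts 4:10pm at or after J8 ends 2:10pm → clear.
J7: starts 7:00pm at or after J8 ends 2:10pm → clear.
J8 overlaps J4, J5.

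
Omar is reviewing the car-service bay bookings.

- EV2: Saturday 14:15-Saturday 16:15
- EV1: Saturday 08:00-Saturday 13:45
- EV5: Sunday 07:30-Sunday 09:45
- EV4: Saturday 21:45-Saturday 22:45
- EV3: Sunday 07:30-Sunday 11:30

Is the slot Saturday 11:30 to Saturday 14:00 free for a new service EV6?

EV1: starts Saturday 08:00 before EV6 ends Saturday 14:00, and ends Saturday 13:45 after EV6 starts Saturday 11:30 → overlap.
EV2: starts Saturday 14:15 at or after EV6 ends Saturday 14:00 → clear.
EV4: starts Saturday 21:45 at or after EV6 ends Saturday 14:00 → clear.
EV3: starts Sunday 07:30 at or after EV6 ends Saturday 14:00 → clear.
EV5: starts Sunday 07:30 at or after EV6 ends Saturday 14:00 → clear.
EV6 overlaps EV1.

No — it overlaps EV1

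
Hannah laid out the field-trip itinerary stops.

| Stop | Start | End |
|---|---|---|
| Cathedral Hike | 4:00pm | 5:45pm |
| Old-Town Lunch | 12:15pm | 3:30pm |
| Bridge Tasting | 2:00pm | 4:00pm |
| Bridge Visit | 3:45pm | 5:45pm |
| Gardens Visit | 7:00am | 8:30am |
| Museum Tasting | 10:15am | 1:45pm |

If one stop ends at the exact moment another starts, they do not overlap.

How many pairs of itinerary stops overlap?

4

Two intervals overlap when each starts before the other ends.
Sorted by start: Gardens Visit, Museum Tasting, Old-Town Lunch, Bridge Tasting, Bridge Visit, Cathedral Hike.
Museum Tasting starts after Gardens Visit ends; Gardens Visit is clear from here.
Old-Town Lunch starts before Museum Tasting ends → Museum Tasting and Old-Town Lunch overlap.
Bridge Tasting starts after Museum Tasting ends; Museum Tasting is clear from here.
Bridge Tasting starts before Old-Town Lunch ends → Old-Town Lunch and Bridge Tasting overlap.
Bridge Visit starts after Old-Town Lunch ends; Old-Town Lunch is clear from here.
Bridge Visit starts before Bridge Tasting ends → Bridge Tasting and Bridge Visit overlap.
Cathedral Hike starts exactly when Bridge Tasting ends (back-to-back, no overlap).
Cathedral Hike starts before Bridge Visit ends → Bridge Visit and Cathedral Hike overlap.
Overlapping pairs: Bridge Tasting & Bridge Visit, Bridge Tasting & Old-Town Lunch, Bridge Visit & Cathedral Hike, Museum Tasting & Old-Town Lunch — 4 in total.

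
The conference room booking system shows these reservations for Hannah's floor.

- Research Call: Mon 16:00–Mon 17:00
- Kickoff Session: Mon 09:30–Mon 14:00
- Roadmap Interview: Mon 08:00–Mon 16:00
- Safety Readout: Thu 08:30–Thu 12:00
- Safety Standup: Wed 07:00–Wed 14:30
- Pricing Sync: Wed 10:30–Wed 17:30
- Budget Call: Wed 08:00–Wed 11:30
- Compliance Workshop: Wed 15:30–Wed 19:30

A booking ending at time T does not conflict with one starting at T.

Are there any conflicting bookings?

Yes

Check each pair: they overlap iff neither finishes before the other starts.
Sorted by start: Roadmap Interview, Kickoff Session, Research Call, Safety Standup, Budget Call, Pricing Sync, Compliance Workshop, Safety Readout.
Kickoff Session starts before Roadmap Interview ends → Roadmap Interview and Kickoff Session overlap.
That's a conflict, so the schedule is not conflict-free.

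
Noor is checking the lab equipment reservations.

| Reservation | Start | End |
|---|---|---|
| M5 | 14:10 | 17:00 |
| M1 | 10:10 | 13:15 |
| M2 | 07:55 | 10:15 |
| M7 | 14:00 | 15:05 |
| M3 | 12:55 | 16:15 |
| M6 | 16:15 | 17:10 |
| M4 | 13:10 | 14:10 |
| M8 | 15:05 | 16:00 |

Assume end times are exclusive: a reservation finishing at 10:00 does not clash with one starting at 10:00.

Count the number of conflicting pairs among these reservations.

Sorted by start: M2, M1, M3, M4, M7, M5, M8, M6.
M1 starts before M2 ends → M2 and M1 overlap.
M3 starts after M2 ends, so M2 has no further overlaps.
M3 starts before M1 ends → M1 and M3 overlap.
M4 starts before M1 ends → M1 and M4 overlap.
M7 starts after M1 ends, so M1 has no further overlaps.
M4 starts before M3 ends → M3 and M4 overlap.
M7 starts before M3 ends → M3 and M7 overlap.
M5 starts before M3 ends → M3 and M5 overlap.
M8 starts before M3 ends → M3 and M8 overlap.
M6 starts exactly when M3 ends (back-to-back, no overlap).
M7 starts before M4 ends → M4 and M7 overlap.
M5 starts exactly when M4 ends (back-to-back, no overlap), so M4 has no further overlaps.
M5 starts before M7 ends → M7 and M5 overlap.
M8 starts exactly when M7 ends (back-to-back, no overlap), so M7 has no further overlaps.
M8 starts before M5 ends → M5 and M8 overlap.
M6 starts before M5 ends → M5 and M6 overlap.
M6 starts after M8 ends.
Overlapping pairs: M1 & M2, M1 & M3, M1 & M4, M3 & M4, M3 & M5, M3 & M7, M3 & M8, M4 & M7, M5 & M6, M5 & M7, M5 & M8 — 11 in total.

11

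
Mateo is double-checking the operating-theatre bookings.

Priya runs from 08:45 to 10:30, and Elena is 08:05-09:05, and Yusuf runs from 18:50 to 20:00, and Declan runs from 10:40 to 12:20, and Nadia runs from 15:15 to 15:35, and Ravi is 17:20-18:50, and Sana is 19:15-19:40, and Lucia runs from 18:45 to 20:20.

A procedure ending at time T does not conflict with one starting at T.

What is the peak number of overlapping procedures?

Sweep the timeline, counting +1 at each start and −1 at each end (ends before starts at a tie):
08:05 start Elena → 1
08:45 start Priya → 2
09:05 end Elena → 1
10:30 end Priya → 0
10:40 start Declan → 1
12:20 end Declan → 0
15:15 start Nadia → 1
15:35 end Nadia → 0
17:20 start Ravi → 1
18:45 start Lucia → 2
18:50 end Ravi → 1
18:50 start Yusuf → 2
19:15 start Sana → 3
19:40 end Sana → 2
20:00 end Yusuf → 1
20:20 end Lucia → 0
Peak is 3, at 19:15 (Lucia, Sana, Yusuf).

3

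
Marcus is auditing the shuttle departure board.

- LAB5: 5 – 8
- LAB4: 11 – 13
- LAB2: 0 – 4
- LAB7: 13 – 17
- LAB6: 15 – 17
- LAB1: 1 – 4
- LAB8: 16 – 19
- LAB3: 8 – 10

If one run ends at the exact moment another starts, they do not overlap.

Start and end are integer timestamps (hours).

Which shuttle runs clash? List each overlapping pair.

Sorted by start: LAB2, LAB1, LAB5, LAB3, LAB4, LAB7, LAB6, LAB8.
LAB1 starts before LAB2 ends → LAB2 and LAB1 overlap.
LAB5 starts after LAB2 ends, so nothing later overlaps LAB2 either.
LAB5 starts after LAB1 ends, so nothing later overlaps LAB1 either.
LAB3 starts exactly when LAB5 ends (back-to-back, no overlap), so nothing later overlaps LAB5 either.
LAB4 starts after LAB3 ends, so nothing later overlaps LAB3 either.
LAB7 starts exactly when LAB4 ends (back-to-back, no overlap), so nothing later overlaps LAB4 either.
LAB6 starts before LAB7 ends → LAB7 and LAB6 overlap.
LAB8 starts before LAB7 ends → LAB7 and LAB8 overlap.
LAB8 starts before LAB6 ends → LAB6 and LAB8 overlap.

LAB1 & LAB2, LAB6 & LAB7, LAB6 & LAB8, LAB7 & LAB8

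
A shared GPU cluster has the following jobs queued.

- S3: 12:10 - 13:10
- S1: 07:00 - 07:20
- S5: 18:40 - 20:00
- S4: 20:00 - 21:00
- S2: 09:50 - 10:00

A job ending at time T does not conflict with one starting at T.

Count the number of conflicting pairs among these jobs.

Sorted by start: S1, S2, S3, S5, S4.
S2 starts after S1 ends, so S1 has no further overlaps.
S3 starts after S2 ends, so S2 has no further overlaps.
S5 starts after S3 ends, so S3 has no further overlaps.
S4 starts exactly when S5 ends (back-to-back, no overlap).
No pair overlaps.

0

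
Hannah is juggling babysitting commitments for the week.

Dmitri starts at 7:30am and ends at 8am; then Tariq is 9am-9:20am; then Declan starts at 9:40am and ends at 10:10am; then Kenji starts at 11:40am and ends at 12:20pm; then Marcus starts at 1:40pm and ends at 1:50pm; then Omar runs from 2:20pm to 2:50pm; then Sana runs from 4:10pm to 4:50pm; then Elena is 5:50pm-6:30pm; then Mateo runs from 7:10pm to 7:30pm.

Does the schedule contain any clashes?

Sorted by start: Dmitri, Tariq, Declan, Kenji, Marcus, Omar, Sana, Elena, Mateo.
Tariq starts after Dmitri ends — done with Dmitri.
Declan starts after Tariq ends — done with Tariq.
Kenji starts after Declan ends — done with Declan.
Marcus starts after Kenji ends — done with Kenji.
Omar starts after Marcus ends — done with Marcus.
Sana starts after Omar ends — done with Omar.
Elena starts after Sana ends — done with Sana.
Mateo starts after Elena ends.
Every pair is clear; the schedule has no overlaps.

No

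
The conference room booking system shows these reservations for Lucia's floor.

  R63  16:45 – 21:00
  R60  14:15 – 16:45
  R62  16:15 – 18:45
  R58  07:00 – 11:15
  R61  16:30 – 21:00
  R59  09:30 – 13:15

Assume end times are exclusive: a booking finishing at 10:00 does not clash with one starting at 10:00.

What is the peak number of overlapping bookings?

3

Sort all start/end points and keep a running count:
07:00 start R58 → 1
09:30 start R59 → 2
11:15 end R58 → 1
13:15 end R59 → 0
14:15 start R60 → 1
16:15 start R62 → 2
16:30 start R61 → 3
16:45 end R60 → 2
16:45 start R63 → 3
18:45 end R62 → 2
21:00 end R61 → 1
21:00 end R63 → 0
Peak is 3, at 16:30 (R60, R61, R62).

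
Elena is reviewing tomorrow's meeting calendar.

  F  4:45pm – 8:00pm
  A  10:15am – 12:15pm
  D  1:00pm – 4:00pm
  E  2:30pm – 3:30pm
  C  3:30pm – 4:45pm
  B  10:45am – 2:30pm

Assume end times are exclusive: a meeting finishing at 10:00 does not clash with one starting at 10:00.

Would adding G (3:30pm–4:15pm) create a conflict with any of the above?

Yes — it overlaps C, D

A: ends 12:15pm at or before G starts 3:30pm → clear.
B: ends 2:30pm at or before G starts 3:30pm → clear.
D: starts 1:00pm before G ends 4:15pm, and ends 4:00pm after G starts 3:30pm → overlap.
E: ends 3:30pm at or before G starts 3:30pm → clear.
C: starts 3:30pm before G ends 4:15pm, and ends 4:45pm after G starts 3:30pm → overlap.
F: starts 4:45pm at or after G ends 4:15pm → clear.
G overlaps C, D.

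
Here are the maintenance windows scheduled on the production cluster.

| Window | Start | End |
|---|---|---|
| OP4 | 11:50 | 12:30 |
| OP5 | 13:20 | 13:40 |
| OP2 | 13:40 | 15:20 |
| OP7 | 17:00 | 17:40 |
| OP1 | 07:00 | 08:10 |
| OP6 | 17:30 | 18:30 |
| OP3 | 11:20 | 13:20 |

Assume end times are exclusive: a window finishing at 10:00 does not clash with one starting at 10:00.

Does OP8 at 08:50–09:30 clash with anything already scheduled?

OP1: ends 08:10 at or before OP8 starts 08:50 → clear.
OP3: starts 11:20 at or after OP8 ends 09:30 → clear.
OP4: starts 11:50 at or after OP8 ends 09:30 → clear.
OP5: starts 13:20 at or after OP8 ends 09:30 → clear.
OP2: starts 13:40 at or after OP8 ends 09:30 → clear.
OP7: starts 17:00 at or after OP8 ends 09:30 → clear.
OP6: starts 17:30 at or after OP8 ends 09:30 → clear.

No — it doesn't clash with anything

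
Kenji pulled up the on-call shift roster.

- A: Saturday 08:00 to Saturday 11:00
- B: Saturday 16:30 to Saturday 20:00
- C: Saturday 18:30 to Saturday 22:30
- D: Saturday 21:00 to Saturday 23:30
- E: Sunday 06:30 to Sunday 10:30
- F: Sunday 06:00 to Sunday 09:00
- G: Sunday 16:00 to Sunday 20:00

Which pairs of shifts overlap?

Sorted by start: A, B, C, D, F, E, G.
B starts after A ends, so A has no further overlaps.
C starts before B ends → B and C overlap.
D starts after B ends, so B has no further overlaps.
D starts before C ends → C and D overlap.
F starts after C ends, so C has no further overlaps.
F starts after D ends, so D has no further overlaps.
E starts before F ends → F and E overlap.
G starts after F ends.
G starts after E ends.

B & C, C & D, E & F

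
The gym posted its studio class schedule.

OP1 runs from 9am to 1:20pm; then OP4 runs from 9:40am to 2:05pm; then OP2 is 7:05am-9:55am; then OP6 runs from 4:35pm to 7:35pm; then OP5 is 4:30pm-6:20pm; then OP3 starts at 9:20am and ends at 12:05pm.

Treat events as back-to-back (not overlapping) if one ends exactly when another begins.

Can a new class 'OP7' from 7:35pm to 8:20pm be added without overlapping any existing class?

Yes — the slot is free

OP2: ends 9:55am at or before OP7 starts 7:35pm → clear.
OP1: ends 1:20pm at or before OP7 starts 7:35pm → clear.
OP3: ends 12:05pm at or before OP7 starts 7:35pm → clear.
OP4: ends 2:05pm at or before OP7 starts 7:35pm → clear.
OP5: ends 6:20pm at or before OP7 starts 7:35pm → clear.
OP6: ends 7:35pm at or before OP7 starts 7:35pm → clear.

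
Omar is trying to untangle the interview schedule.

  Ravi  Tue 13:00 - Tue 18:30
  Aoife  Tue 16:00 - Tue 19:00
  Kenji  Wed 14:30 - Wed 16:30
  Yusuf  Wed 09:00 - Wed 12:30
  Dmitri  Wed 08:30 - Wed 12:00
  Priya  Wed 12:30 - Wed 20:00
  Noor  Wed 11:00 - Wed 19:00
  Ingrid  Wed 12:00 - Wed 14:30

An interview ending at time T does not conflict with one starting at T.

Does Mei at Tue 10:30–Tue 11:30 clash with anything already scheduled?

No — it doesn't clash with anything

Ravi: starts Tue 13:00 at or after Mei ends Tue 11:30 → clear.
Aoife: starts Tue 16:00 at or after Mei ends Tue 11:30 → clear.
Dmitri: starts Wed 08:30 at or after Mei ends Tue 11:30 → clear.
Yusuf: starts Wed 09:00 at or after Mei ends Tue 11:30 → clear.
Noor: starts Wed 11:00 at or after Mei ends Tue 11:30 → clear.
Ingrid: starts Wed 12:00 at or after Mei ends Tue 11:30 → clear.
Priya: starts Wed 12:30 at or after Mei ends Tue 11:30 → clear.
Kenji: starts Wed 14:30 at or after Mei ends Tue 11:30 → clear.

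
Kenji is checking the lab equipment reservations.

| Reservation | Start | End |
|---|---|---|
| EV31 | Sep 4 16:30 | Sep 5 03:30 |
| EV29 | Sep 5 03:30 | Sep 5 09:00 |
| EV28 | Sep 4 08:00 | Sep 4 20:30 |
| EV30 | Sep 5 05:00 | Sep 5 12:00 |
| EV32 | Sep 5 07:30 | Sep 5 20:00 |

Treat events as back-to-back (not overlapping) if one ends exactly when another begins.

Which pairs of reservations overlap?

EV28 & EV31, EV29 & EV30, EV29 & EV32, EV30 & EV32

Two intervals overlap when each starts before the other ends.
Sorted by start: EV28, EV31, EV29, EV30, EV32.
EV31 starts before EV28 ends → EV28 and EV31 overlap.
EV29 starts after EV28 ends — done with EV28.
EV29 starts exactly when EV31 ends (back-to-back, no overlap) — done with EV31.
EV30 starts before EV29 ends → EV29 and EV30 overlap.
EV32 starts before EV29 ends → EV29 and EV32 overlap.
EV32 starts before EV30 ends → EV30 and EV32 overlap.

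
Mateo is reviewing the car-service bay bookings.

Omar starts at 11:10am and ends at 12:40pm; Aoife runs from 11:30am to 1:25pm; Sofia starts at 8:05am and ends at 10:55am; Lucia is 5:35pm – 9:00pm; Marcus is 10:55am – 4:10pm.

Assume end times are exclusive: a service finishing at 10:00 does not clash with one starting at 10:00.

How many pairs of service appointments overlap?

Sorted by start: Sofia, Marcus, Omar, Aoife, Lucia.
Marcus starts exactly when Sofia ends (back-to-back, no overlap), so Sofia has no further overlaps.
Omar starts before Marcus ends → Marcus and Omar overlap.
Aoife starts before Marcus ends → Marcus and Aoife overlap.
Lucia starts after Marcus ends.
Aoife starts before Omar ends → Omar and Aoife overlap.
Lucia starts after Omar ends.
Lucia starts after Aoife ends.
Overlapping pairs: Aoife & Marcus, Aoife & Omar, Marcus & Omar — 3 in total.

3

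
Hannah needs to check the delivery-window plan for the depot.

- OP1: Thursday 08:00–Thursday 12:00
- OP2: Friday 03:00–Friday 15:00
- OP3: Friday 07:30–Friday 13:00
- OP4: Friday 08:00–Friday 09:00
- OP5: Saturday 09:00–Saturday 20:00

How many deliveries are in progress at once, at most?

Sweep the timeline, counting +1 at each start and −1 at each end (ends before starts at a tie):
Thursday 08:00 start OP1 → 1
Thursday 12:00 end OP1 → 0
Friday 03:00 start OP2 → 1
Friday 07:30 start OP3 → 2
Friday 08:00 start OP4 → 3
Friday 09:00 end OP4 → 2
Friday 13:00 end OP3 → 1
Friday 15:00 end OP2 → 0
Saturday 09:00 start OP5 → 1
Saturday 20:00 end OP5 → 0
Peak is 3, at Friday 08:00 (OP2, OP3, OP4).

3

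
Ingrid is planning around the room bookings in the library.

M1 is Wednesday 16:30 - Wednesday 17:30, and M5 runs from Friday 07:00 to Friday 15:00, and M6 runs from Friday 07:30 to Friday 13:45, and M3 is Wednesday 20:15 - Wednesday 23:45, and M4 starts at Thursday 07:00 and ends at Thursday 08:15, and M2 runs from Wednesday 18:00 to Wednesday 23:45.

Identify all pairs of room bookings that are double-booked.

M2 & M3, M5 & M6

Check each pair: they overlap iff neither finishes before the other starts.
Sorted by start: M1, M2, M3, M4, M5, M6.
M2 starts after M1 ends, so M1 has no further overlaps.
M3 starts before M2 ends → M2 and M3 overlap.
M4 starts after M2 ends, so M2 has no further overlaps.
M4 starts after M3 ends, so M3 has no further overlaps.
M5 starts after M4 ends, so M4 has no further overlaps.
M6 starts before M5 ends → M5 and M6 overlap.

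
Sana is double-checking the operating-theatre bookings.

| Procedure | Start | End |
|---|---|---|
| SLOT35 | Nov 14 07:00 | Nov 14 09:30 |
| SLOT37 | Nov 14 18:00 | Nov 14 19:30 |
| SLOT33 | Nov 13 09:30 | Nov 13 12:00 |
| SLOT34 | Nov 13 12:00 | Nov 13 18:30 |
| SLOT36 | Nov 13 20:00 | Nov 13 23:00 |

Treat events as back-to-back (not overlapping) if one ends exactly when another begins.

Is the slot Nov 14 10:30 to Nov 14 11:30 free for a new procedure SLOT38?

Yes — the slot is free

SLOT33: ends Nov 13 12:00 at or before SLOT38 starts Nov 14 10:30 → clear.
SLOT34: ends Nov 13 18:30 at or before SLOT38 starts Nov 14 10:30 → clear.
SLOT36: ends Nov 13 23:00 at or before SLOT38 starts Nov 14 10:30 → clear.
SLOT35: ends Nov 14 09:30 at or before SLOT38 starts Nov 14 10:30 → clear.
SLOT37: starts Nov 14 18:00 at or after SLOT38 ends Nov 14 11:30 → clear.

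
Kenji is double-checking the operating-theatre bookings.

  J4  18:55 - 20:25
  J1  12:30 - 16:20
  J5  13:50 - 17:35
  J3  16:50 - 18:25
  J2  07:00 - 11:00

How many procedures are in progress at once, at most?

2

Walk through starts and ends in time order (an end at T is processed before a start at T):
07:00 start J2 → 1
11:00 end J2 → 0
12:30 start J1 → 1
13:50 start J5 → 2
16:20 end J1 → 1
16:50 start J3 → 2
17:35 end J5 → 1
18:25 end J3 → 0
18:55 start J4 → 1
20:25 end J4 → 0
Peak is 2, at 13:50 (J1, J5).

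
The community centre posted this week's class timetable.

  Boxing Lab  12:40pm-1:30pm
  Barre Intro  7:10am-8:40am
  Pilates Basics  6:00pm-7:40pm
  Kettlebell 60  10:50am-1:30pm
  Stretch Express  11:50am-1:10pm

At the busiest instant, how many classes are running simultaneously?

3

Walk through starts and ends in time order (an end at T is processed before a start at T):
7:10am start Barre Intro → 1
8:40am end Barre Intro → 0
10:50am start Kettlebell 60 → 1
11:50am start Stretch Express → 2
12:40pm start Boxing Lab → 3
1:10pm end Stretch Express → 2
1:30pm end Boxing Lab → 1
1:30pm end Kettlebell 60 → 0
6:00pm start Pilates Basics → 1
7:40pm end Pilates Basics → 0
Peak is 3, at 12:40pm (Boxing Lab, Kettlebell 60, Stretch Express).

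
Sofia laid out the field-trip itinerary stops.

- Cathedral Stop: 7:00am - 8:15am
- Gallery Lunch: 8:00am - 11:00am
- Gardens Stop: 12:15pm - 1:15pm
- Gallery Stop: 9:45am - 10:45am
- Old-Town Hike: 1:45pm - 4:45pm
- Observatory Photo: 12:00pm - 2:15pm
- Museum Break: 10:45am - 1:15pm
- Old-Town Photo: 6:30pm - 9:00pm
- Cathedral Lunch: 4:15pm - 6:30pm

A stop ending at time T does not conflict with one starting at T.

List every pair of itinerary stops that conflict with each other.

Sorted by start: Cathedral Stop, Gallery Lunch, Gallery Stop, Museum Break, Observatory Photo, Gardens Stop, Old-Town Hike, Cathedral Lunch, Old-Town Photo.
Gallery Lunch starts before Cathedral Stop ends → Cathedral Stop and Gallery Lunch overlap.
Gallery Stop starts after Cathedral Stop ends — done with Cathedral Stop.
Gallery Stop starts before Gallery Lunch ends → Gallery Lunch and Gallery Stop overlap.
Museum Break starts before Gallery Lunch ends → Gallery Lunch and Museum Break overlap.
Observatory Photo starts after Gallery Lunch ends — done with Gallery Lunch.
Museum Break starts exactly when Gallery Stop ends (back-to-back, no overlap) — done with Gallery Stop.
Observatory Photo starts before Museum Break ends → Museum Break and Observatory Photo overlap.
Gardens Stop starts before Museum Break ends → Museum Break and Gardens Stop overlap.
Old-Town Hike starts after Museum Break ends — done with Museum Break.
Gardens Stop starts before Observatory Photo ends → Observatory Photo and Gardens Stop overlap.
Old-Town Hike starts before Observatory Photo ends → Observatory Photo and Old-Town Hike overlap.
Cathedral Lunch starts after Observatory Photo ends — done with Observatory Photo.
Old-Town Hike starts after Gardens Stop ends — done with Gardens Stop.
Cathedral Lunch starts before Old-Town Hike ends → Old-Town Hike and Cathedral Lunch overlap.
Old-Town Photo starts after Old-Town Hike ends.
Old-Town Photo starts exactly when Cathedral Lunch ends (back-to-back, no overlap).

Cathedral Lunch & Old-Town Hike, Cathedral Stop & Gallery Lunch, Gallery Lunch & Gallery Stop, Gallery Lunch & Museum Break, Gardens Stop & Museum Break, Gardens Stop & Observatory Photo, Museum Break & Observatory Photo, Observatory Photo & Old-Town Hike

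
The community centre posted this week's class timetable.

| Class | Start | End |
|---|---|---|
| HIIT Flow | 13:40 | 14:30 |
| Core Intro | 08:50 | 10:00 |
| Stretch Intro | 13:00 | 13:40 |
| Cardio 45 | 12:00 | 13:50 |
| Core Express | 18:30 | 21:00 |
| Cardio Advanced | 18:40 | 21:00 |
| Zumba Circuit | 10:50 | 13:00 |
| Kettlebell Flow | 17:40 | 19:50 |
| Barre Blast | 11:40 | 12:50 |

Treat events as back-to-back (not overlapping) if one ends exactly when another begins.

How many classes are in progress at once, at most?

3

Sort all start/end points and keep a running count:
08:50 start Core Intro → 1
10:00 end Core Intro → 0
10:50 start Zumba Circuit → 1
11:40 start Barre Blast → 2
12:00 start Cardio 45 → 3
12:50 end Barre Blast → 2
13:00 end Zumba Circuit → 1
13:00 start Stretch Intro → 2
13:40 end Stretch Intro → 1
13:40 start HIIT Flow → 2
13:50 end Cardio 45 → 1
14:30 end HIIT Flow → 0
17:40 start Kettlebell Flow → 1
18:30 start Core Express → 2
18:40 start Cardio Advanced → 3
19:50 end Kettlebell Flow → 2
21:00 end Cardio Advanced → 1
21:00 end Core Express → 0
Peak is 3, at 12:00 (Barre Blast, Cardio 45, Zumba Circuit).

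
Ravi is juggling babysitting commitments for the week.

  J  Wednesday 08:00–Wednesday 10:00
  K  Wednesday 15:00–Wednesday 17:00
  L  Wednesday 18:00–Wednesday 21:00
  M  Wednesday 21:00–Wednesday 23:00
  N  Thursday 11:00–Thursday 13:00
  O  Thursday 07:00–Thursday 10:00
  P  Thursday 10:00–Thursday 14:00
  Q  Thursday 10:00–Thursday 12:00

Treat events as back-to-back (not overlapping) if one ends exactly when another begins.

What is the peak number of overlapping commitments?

3

Walk through starts and ends in time order (an end at T is processed before a start at T):
Wednesday 08:00 start J → 1
Wednesday 10:00 end J → 0
Wednesday 15:00 start K → 1
Wednesday 17:00 end K → 0
Wednesday 18:00 start L → 1
Wednesday 21:00 end L → 0
Wednesday 21:00 start M → 1
Wednesday 23:00 end M → 0
Thursday 07:00 start O → 1
Thursday 10:00 end O → 0
Thursday 10:00 start P → 1
Thursday 10:00 start Q → 2
Thursday 11:00 start N → 3
Thursday 12:00 end Q → 2
Thursday 13:00 end N → 1
Thursday 14:00 end P → 0
Peak is 3, at Thursday 11:00 (N, P, Q).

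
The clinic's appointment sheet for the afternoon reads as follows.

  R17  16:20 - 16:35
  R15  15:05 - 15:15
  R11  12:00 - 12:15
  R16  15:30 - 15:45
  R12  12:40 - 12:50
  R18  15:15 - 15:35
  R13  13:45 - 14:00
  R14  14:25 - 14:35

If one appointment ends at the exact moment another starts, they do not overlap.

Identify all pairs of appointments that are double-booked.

Sorted by start: R11, R12, R13, R14, R15, R18, R16, R17.
R12 starts after R11 ends; R11 is clear from here.
R13 starts after R12 ends; R12 is clear from here.
R14 starts after R13 ends; R13 is clear from here.
R15 starts after R14 ends; R14 is clear from here.
R18 starts exactly when R15 ends (back-to-back, no overlap); R15 is clear from here.
R16 starts before R18 ends → R18 and R16 overlap.
R17 starts after R18 ends.
R17 starts after R16 ends.

R16 & R18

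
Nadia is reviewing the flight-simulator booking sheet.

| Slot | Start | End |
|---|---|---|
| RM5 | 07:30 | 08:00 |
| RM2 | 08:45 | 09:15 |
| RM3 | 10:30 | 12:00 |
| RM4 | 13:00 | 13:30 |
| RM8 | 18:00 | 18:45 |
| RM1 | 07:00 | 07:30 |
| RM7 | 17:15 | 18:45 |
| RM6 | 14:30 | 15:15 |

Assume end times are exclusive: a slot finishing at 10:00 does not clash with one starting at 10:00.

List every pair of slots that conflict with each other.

Sorted by start: RM1, RM5, RM2, RM3, RM4, RM6, RM7, RM8.
RM5 starts exactly when RM1 ends (back-to-back, no overlap); RM1 is clear from here.
RM2 starts after RM5 ends; RM5 is clear from here.
RM3 starts after RM2 ends; RM2 is clear from here.
RM4 starts after RM3 ends; RM3 is clear from here.
RM6 starts after RM4 ends; RM4 is clear from here.
RM7 starts after RM6 ends; RM6 is clear from here.
RM8 starts before RM7 ends → RM7 and RM8 overlap.

RM7 & RM8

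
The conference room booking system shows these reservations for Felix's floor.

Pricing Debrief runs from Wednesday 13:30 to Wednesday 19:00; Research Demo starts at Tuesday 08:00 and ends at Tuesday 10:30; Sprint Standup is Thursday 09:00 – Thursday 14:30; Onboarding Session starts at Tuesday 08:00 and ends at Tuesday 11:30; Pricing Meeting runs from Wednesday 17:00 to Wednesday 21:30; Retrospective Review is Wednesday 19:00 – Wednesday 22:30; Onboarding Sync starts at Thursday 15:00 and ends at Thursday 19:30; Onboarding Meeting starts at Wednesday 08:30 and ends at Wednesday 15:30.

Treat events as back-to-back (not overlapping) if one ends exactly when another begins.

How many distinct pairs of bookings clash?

Two intervals overlap when each starts before the other ends.
Sorted by start: Onboarding Session, Research Demo, Onboarding Meeting, Pricing Debrief, Pricing Meeting, Retrospective Review, Sprint Standup, Onboarding Sync.
Research Demo starts before Onboarding Session ends → Onboarding Session and Research Demo overlap.
Onboarding Meeting starts after Onboarding Session ends, so nothing later overlaps Onboarding Session either.
Onboarding Meeting starts after Research Demo ends, so nothing later overlaps Research Demo either.
Pricing Debrief starts before Onboarding Meeting ends → Onboarding Meeting and Pricing Debrief overlap.
Pricing Meeting starts after Onboarding Meeting ends, so nothing later overlaps Onboarding Meeting either.
Pricing Meeting starts before Pricing Debrief ends → Pricing Debrief and Pricing Meeting overlap.
Retrospective Review starts exactly when Pricing Debrief ends (back-to-back, no overlap), so nothing later overlaps Pricing Debrief either.
Retrospective Review starts before Pricing Meeting ends → Pricing Meeting and Retrospective Review overlap.
Sprint Standup starts after Pricing Meeting ends, so nothing later overlaps Pricing Meeting either.
Sprint Standup starts after Retrospective Review ends, so nothing later overlaps Retrospective Review either.
Onboarding Sync starts after Sprint Standup ends.
Overlapping pairs: Onboarding Meeting & Pricing Debrief, Onboarding Session & Research Demo, Pricing Debrief & Pricing Meeting, Pricing Meeting & Retrospective Review — 4 in total.

4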